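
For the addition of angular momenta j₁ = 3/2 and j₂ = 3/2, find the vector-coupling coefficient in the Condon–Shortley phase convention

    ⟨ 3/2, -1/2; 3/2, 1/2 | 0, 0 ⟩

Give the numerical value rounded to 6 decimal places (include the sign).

√[1·3!0!0!/4! · 1!2!2!1!0!0!] = √(1)
  +(−1)^2/∏(2,1,0,0,0,0)! = 1/2  (running 1/2)
⟨..|..⟩ = √(1)·(1/2) = +0.500000

+0.500000  (= +√(1/4))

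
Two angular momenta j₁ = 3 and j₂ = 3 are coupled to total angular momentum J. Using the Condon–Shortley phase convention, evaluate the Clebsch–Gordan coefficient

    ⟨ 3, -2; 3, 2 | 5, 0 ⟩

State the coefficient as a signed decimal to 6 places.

j₁+j₂−J=1  J+j₁−j₂=5  J−j₁+j₂=5  j₁+j₂+J+1=12
(j₁±m₁, j₂±m₂, J±M) = (1,5,5,1,5,5)
P² = 480000/7
sum k=0..1:
  [0] +1/14400 = 1/14400
  [1] −1/576 = -1/576
S = -1/600
C² = P²·S² = 4/21 ; C = -0.436436

−√(4/21) ≈ -0.436436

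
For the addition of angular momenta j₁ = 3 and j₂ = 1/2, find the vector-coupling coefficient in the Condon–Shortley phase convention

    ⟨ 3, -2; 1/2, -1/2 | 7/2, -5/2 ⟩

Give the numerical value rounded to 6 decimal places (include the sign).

+√(6/7) = +0.925820

√[8·0!6!1!/8! · 1!5!0!1!1!6!] = √(86400/7)
  +(−1)^0/∏(0,0,5,0,1,1)! = 1/120  (running 1/120)
⟨..|..⟩ = √(86400/7)·(1/120) = +0.925820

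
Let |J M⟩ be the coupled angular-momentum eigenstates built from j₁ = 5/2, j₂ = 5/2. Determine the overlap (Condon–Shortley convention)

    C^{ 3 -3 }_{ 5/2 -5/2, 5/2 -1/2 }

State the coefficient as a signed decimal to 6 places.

triangle: 2!·3!·3!/9! = 72/362880
(j±m)!: 0!·5!·2!·3!·0!·6! = 1036800
prefactor² = (2J+1)·Δ·N² = 1440
  k=2: +1/(2!·0!·3!·0!·0!·3!) = 1/72
Σ = 1/72  ⇒  CG² = 1440·1/72² = 5/18
CG = +√(5/18) = +0.527046

+0.527046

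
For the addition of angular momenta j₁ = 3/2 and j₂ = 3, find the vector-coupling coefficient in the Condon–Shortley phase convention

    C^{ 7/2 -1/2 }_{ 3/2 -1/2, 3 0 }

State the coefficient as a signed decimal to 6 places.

−√(2/21) = -0.308607

j₁+j₂−J=1  J+j₁−j₂=2  J−j₁+j₂=5  j₁+j₂+J+1=9
(j₁±m₁, j₂±m₂, J±M) = (1,2,3,3,3,4)
P² = 384/7
sum k=0..1:
  [0] +1/24 = 1/24
  [1] −1/12 = -1/12
S = -1/24
C² = P²·S² = 2/21 ; C = -0.308607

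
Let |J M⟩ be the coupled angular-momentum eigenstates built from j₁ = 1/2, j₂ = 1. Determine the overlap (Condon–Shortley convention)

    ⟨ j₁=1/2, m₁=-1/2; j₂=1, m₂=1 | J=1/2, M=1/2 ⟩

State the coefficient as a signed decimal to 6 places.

j₁+j₂−J=1  J+j₁−j₂=0  J−j₁+j₂=1  j₁+j₂+J+1=3
(j₁±m₁, j₂±m₂, J±M) = (0,1,2,0,1,0)
P² = 2/3
sum k=1..1:
  [1] −1/1 = -1
S = -1
C² = P²·S² = 2/3 ; C = -0.816497

−√(2/3) ≈ -0.816497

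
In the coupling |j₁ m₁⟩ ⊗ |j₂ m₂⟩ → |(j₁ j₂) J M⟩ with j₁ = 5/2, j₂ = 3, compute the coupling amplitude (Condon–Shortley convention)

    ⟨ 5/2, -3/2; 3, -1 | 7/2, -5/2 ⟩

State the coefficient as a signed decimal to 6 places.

−√(10/63) ≈ -0.398410

triangle: 2!*3!*4!/10! = 288/3628800
(j±m)!: 1!*4!*2!*4!*1!*6! = 829440
prefactor² = (2J+1)*Δ*N² = 18432/35
  k=1: −1/(1!*1!*3!*1!*0!*3!) = -1/36
  k=2: +1/(2!*0!*2!*0!*1!*4!) = 1/96
Σ = -5/288  ⇒  CG² = 18432/35*(-5/288)² = 10/63
CG = −√(10/63) = -0.398410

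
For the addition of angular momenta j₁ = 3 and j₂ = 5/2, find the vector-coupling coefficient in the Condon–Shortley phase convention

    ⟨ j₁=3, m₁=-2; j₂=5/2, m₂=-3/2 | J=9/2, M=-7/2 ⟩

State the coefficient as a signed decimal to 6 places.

j₁+j₂−J=1  J+j₁−j₂=5  J−j₁+j₂=4  j₁+j₂+J+1=11
(j₁±m₁, j₂±m₂, J±M) = (1,5,1,4,1,8)
P² = 921600/11
sum k=0..1:
  [0] +1/720 = 1/720
  [1] −1/576 = -1/576
S = -1/2880
C² = P²·S² = 1/99 ; C = -0.100504

−√(1/99) = -0.100504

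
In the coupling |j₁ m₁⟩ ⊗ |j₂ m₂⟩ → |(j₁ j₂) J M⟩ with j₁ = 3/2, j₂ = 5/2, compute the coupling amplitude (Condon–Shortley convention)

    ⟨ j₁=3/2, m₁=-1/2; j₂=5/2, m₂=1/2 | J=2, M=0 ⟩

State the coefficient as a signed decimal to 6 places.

j₁+j₂−J=2  J+j₁−j₂=1  J−j₁+j₂=3  j₁+j₂+J+1=7
(j₁±m₁, j₂±m₂, J±M) = (1,2,3,2,2,2)
P² = 8/7
sum k=1..2:
  [1] −1/2 = -1/2
  [2] +1/4 = 1/4
S = -1/4
C² = P²·S² = 1/14 ; C = -0.267261

−√(1/14) = -0.267261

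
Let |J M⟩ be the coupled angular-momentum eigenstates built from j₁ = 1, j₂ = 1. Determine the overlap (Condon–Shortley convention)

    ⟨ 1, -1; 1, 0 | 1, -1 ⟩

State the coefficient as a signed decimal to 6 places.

j₁+j₂−J=1  J+j₁−j₂=1  J−j₁+j₂=1  j₁+j₂+J+1=4
(j₁±m₁, j₂±m₂, J±M) = (0,2,1,1,0,2)
P² = 1/2
sum k=1..1:
  [1] −1/1 = -1
S = -1
C² = P²·S² = 1/2 ; C = -0.707107

−√(1/2) ≈ -0.707107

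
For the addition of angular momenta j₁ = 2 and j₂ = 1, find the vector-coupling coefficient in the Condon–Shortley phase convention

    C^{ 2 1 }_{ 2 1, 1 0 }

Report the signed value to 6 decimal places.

triangle: 1!*3!*1!/6! = 6/720
(j±m)!: 3!*1!*1!*1!*3!*1! = 36
prefactor² = (2J+1)*Δ*N² = 3/2
  k=0: +1/(0!*1!*1!*1!*2!*0!) = 1/2
  k=1: −1/(1!*0!*0!*0!*3!*1!) = -1/6
Σ = 1/3  ⇒  CG² = 3/2*1/3² = 1/6
CG = +√(1/6) = +0.408248

+0.408248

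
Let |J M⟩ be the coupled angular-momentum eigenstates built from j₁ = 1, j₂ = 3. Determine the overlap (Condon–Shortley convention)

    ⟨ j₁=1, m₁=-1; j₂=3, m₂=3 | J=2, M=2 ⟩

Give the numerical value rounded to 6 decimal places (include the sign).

+0.845154  (= +√(5/7))

√[5·2!0!4!/7! · 0!2!6!0!4!0!] = √(11520/7)
  +(−1)^2/∏(2,0,0,4,0,0)! = 1/48  (running 1/48)
⟨..|..⟩ = √(11520/7)·(1/48) = +0.845154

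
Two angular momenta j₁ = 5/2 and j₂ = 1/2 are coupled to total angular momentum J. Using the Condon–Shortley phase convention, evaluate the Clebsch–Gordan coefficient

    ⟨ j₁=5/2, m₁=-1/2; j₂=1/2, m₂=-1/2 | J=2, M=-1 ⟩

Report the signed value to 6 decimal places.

+0.577350

√[5·1!4!0!/6! · 2!3!0!1!1!3!] = √(12)
  +(−1)^0/∏(0,1,3,0,1,0)! = 1/6  (running 1/6)
⟨..|..⟩ = √(12)·(1/6) = +0.577350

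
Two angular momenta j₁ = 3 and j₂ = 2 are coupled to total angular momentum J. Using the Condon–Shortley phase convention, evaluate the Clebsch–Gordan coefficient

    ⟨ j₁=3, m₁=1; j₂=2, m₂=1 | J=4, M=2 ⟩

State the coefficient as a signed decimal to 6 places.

j₁+j₂−J=1  J+j₁−j₂=5  J−j₁+j₂=3  j₁+j₂+J+1=10
(j₁±m₁, j₂±m₂, J±M) = (4,2,3,1,6,2)
P² = 5184/7
sum k=0..1:
  [0] +1/72 = 1/72
  [1] −1/48 = -1/48
S = -1/144
C² = P²·S² = 1/28 ; C = -0.188982

−√(1/28) ≈ -0.188982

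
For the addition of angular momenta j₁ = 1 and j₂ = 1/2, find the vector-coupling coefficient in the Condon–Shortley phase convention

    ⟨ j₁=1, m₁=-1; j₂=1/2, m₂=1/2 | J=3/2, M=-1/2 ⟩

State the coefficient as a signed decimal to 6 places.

j₁+j₂−J=0  J+j₁−j₂=2  J−j₁+j₂=1  j₁+j₂+J+1=4
(j₁±m₁, j₂±m₂, J±M) = (0,2,1,0,1,2)
P² = 4/3
sum k=0..0:
  [0] +1/2 = 1/2
S = 1/2
C² = P²·S² = 1/3 ; C = +0.577350

+√(1/3) ≈ +0.577350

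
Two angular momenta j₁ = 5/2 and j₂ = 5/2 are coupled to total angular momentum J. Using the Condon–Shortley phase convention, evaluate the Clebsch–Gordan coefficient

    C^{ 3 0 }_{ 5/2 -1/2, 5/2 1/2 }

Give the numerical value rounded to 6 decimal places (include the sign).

j₁+j₂−J=2  J+j₁−j₂=3  J−j₁+j₂=3  j₁+j₂+J+1=9
(j₁±m₁, j₂±m₂, J±M) = (2,3,3,2,3,3)
P² = 36/5
sum k=0..2:
  [0] +1/72 = 1/72
  [1] −1/4 = -1/4
  [2] +1/8 = 1/8
S = -1/9
C² = P²·S² = 4/45 ; C = -0.298142

-0.298142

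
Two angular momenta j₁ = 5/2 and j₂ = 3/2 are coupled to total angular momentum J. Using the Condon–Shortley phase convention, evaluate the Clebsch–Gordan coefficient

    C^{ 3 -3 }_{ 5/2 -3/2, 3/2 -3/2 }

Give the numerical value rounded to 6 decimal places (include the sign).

+√(3/8) = +0.612372

√[7·1!4!2!/8! · 1!4!0!3!0!6!] = √(864)
  +(−1)^0/∏(0,1,4,0,0,2)! = 1/48  (running 1/48)
⟨..|..⟩ = √(864)·(1/48) = +0.612372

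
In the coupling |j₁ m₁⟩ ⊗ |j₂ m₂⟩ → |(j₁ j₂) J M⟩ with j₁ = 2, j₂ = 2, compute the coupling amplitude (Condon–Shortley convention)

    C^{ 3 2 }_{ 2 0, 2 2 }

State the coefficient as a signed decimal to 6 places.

−√(1/2) = -0.707107

j₁+j₂−J=1  J+j₁−j₂=3  J−j₁+j₂=3  j₁+j₂+J+1=8
(j₁±m₁, j₂±m₂, J±M) = (2,2,4,0,5,1)
P² = 72
sum k=1..1:
  [1] −1/12 = -1/12
S = -1/12
C² = P²·S² = 1/2 ; C = -0.707107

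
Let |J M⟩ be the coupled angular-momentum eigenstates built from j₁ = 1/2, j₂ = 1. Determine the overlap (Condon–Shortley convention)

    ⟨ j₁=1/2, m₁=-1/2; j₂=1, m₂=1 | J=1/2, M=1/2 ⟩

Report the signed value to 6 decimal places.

√[2·1!0!1!/3! · 0!1!2!0!1!0!] = √(2/3)
  +(−1)^1/∏(1,0,0,1,0,0)! = -1  (running -1)
⟨..|..⟩ = √(2/3)·(-1) = -0.816497

-0.816497  (= −√(2/3))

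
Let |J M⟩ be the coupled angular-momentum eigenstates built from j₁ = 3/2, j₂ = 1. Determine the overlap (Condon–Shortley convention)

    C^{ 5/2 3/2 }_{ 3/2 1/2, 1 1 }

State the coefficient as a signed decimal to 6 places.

+√(3/5) ≈ +0.774597

triangle: 0!*3!*2!/6! = 12/720
(j±m)!: 2!*1!*2!*0!*4!*1! = 96
prefactor² = (2J+1)*Δ*N² = 48/5
  k=0: +1/(0!*0!*1!*2!*2!*0!) = 1/4
Σ = 1/4  ⇒  CG² = 48/5*1/4² = 3/5
CG = +√(3/5) = +0.774597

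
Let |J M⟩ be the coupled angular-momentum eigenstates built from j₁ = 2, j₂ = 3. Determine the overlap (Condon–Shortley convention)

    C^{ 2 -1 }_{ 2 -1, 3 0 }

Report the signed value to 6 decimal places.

+√(2/7) ≈ +0.534522

triangle: 3!*1!*3!/8! = 36/40320
(j±m)!: 1!*3!*3!*3!*1!*3! = 1296
prefactor² = (2J+1)*Δ*N² = 81/14
  k=2: +1/(2!*1!*1!*1!*0!*2!) = 1/4
  k=3: −1/(3!*0!*0!*0!*1!*3!) = -1/36
Σ = 2/9  ⇒  CG² = 81/14*2/9² = 2/7
CG = +√(2/7) = +0.534522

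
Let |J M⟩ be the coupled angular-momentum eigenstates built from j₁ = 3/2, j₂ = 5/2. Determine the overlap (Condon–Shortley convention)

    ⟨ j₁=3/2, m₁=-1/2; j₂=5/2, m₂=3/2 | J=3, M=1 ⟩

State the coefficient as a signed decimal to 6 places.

−√(49/120) ≈ -0.639010

√[7·1!2!4!/8! · 1!2!4!1!4!2!] = √(96/5)
  +(−1)^0/∏(0,1,2,4,0,0)! = 1/48  (running 1/48)
  +(−1)^1/∏(1,0,1,3,1,1)! = -1/6  (running -7/48)
⟨..|..⟩ = √(96/5)·(-7/48) = -0.639010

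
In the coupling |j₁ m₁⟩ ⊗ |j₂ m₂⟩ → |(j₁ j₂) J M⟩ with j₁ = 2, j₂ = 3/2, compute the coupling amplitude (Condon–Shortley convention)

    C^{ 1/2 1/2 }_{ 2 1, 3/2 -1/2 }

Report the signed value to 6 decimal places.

triangle: 3!*1!*0!/5! = 6/120
(j±m)!: 3!*1!*1!*2!*1!*0! = 12
prefactor² = (2J+1)*Δ*N² = 6/5
  k=1: −1/(1!*2!*0!*0!*1!*0!) = -1/2
Σ = -1/2  ⇒  CG² = 6/5*(-1/2)² = 3/10
CG = −√(3/10) = -0.547723

-0.547723  (= −√(3/10))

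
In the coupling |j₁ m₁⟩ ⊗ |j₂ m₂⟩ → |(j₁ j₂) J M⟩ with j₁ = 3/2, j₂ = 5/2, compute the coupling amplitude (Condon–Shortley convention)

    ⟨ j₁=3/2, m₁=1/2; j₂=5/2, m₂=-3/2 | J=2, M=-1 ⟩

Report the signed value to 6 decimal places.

triangle: 2!·1!·3!/7! = 12/5040
(j±m)!: 2!·1!·1!·4!·1!·3! = 288
prefactor² = (2J+1)·Δ·N² = 24/7
  k=0: +1/(0!·2!·1!·1!·0!·2!) = 1/4
  k=1: −1/(1!·1!·0!·0!·1!·3!) = -1/6
Σ = 1/12  ⇒  CG² = 24/7·1/12² = 1/42
CG = +√(1/42) = +0.154303

+√(1/42) = +0.154303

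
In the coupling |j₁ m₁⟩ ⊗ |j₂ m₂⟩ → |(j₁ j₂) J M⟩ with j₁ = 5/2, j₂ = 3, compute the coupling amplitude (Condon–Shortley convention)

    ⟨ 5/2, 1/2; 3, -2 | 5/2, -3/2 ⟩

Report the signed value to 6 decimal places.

√[6·3!2!3!/9! · 3!2!1!5!1!4!] = √(288/7)
  +(−1)^0/∏(0,3,2,1,0,2)! = 1/24  (running 1/24)
  +(−1)^1/∏(1,2,1,0,1,3)! = -1/12  (running -1/24)
⟨..|..⟩ = √(288/7)·(-1/24) = -0.267261

−√(1/14) = -0.267261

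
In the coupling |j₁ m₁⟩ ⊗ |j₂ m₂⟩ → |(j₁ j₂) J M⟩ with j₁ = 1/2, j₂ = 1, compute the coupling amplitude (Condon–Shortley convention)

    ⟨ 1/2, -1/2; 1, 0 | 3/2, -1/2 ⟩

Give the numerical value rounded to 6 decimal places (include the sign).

√[4·0!1!2!/4! · 0!1!1!1!1!2!] = √(2/3)
  +(−1)^0/∏(0,0,1,1,0,1)! = 1  (running 1)
⟨..|..⟩ = √(2/3)·(1) = +0.816497

+√(2/3) = +0.816497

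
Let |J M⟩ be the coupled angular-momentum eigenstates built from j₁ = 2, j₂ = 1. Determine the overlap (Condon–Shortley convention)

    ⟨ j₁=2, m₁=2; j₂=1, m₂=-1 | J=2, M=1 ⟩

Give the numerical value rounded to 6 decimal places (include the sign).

j₁+j₂−J=1  J+j₁−j₂=3  J−j₁+j₂=1  j₁+j₂+J+1=6
(j₁±m₁, j₂±m₂, J±M) = (4,0,0,2,3,1)
P² = 12
sum k=0..0:
  [0] +1/6 = 1/6
S = 1/6
C² = P²·S² = 1/3 ; C = +0.577350

+0.577350  (= +√(1/3))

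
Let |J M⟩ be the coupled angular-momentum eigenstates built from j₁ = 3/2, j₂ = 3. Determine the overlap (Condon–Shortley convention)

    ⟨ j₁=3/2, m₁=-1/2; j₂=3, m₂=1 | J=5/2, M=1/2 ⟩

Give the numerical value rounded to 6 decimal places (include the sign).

j₁+j₂−J=2  J+j₁−j₂=1  J−j₁+j₂=4  j₁+j₂+J+1=8
(j₁±m₁, j₂±m₂, J±M) = (1,2,4,2,3,2)
P² = 288/35
sum k=1..2:
  [1] −1/6 = -1/6
  [2] +1/8 = 1/8
S = -1/24
C² = P²·S² = 1/70 ; C = -0.119523

−√(1/70) ≈ -0.119523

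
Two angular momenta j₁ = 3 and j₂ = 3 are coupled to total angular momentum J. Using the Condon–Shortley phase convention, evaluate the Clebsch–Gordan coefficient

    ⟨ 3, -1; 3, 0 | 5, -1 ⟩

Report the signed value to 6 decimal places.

triangle: 1!*5!*5!/12! = 14400/479001600
(j±m)!: 2!*4!*3!*3!*4!*6! = 29859840
prefactor² = (2J+1)*Δ*N² = 69120/7
  k=0: +1/(0!*1!*4!*3!*1!*2!) = 1/288
  k=1: −1/(1!*0!*3!*2!*2!*3!) = -1/144
Σ = -1/288  ⇒  CG² = 69120/7*(-1/288)² = 5/42
CG = −√(5/42) = -0.345033

−√(5/42) ≈ -0.345033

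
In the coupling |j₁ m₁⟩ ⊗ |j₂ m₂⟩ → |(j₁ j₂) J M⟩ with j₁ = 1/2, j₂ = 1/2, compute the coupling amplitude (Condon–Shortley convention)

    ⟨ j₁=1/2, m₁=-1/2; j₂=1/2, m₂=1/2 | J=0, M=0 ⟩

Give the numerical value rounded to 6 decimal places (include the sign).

-0.707107

√[1·1!0!0!/2! · 0!1!1!0!0!0!] = √(1/2)
  +(−1)^1/∏(1,0,0,0,0,0)! = -1  (running -1)
⟨..|..⟩ = √(1/2)·(-1) = -0.707107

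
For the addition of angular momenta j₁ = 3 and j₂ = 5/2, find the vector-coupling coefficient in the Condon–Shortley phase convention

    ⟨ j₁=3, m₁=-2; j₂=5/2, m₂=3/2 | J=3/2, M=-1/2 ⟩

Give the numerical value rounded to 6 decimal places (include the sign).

triangle: 4!*2!*1!/8! = 48/40320
(j±m)!: 1!*5!*4!*1!*1!*2! = 5760
prefactor² = (2J+1)*Δ*N² = 192/7
  k=3: −1/(3!*1!*2!*1!*0!*0!) = -1/12
  k=4: +1/(4!*0!*1!*0!*1!*1!) = 1/24
Σ = -1/24  ⇒  CG² = 192/7*(-1/24)² = 1/21
CG = −√(1/21) = -0.218218

−√(1/21) ≈ -0.218218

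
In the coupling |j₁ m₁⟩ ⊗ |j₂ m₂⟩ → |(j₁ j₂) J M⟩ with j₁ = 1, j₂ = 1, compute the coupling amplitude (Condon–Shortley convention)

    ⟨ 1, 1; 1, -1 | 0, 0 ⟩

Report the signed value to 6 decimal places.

triangle: 2!·0!·0!/3! = 2/6
(j±m)!: 2!·0!·0!·2!·0!·0! = 4
prefactor² = (2J+1)·Δ·N² = 4/3
  k=0: +1/(0!·2!·0!·0!·0!·0!) = 1/2
Σ = 1/2  ⇒  CG² = 4/3·1/2² = 1/3
CG = +√(1/3) = +0.577350

+√(1/3) = +0.577350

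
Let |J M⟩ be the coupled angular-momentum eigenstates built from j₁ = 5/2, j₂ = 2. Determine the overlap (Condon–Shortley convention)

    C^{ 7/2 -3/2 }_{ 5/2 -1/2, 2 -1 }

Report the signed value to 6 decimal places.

j₁+j₂−J=1  J+j₁−j₂=4  J−j₁+j₂=3  j₁+j₂+J+1=9
(j₁±m₁, j₂±m₂, J±M) = (2,3,1,3,2,5)
P² = 384/7
sum k=0..1:
  [0] +1/12 = 1/12
  [1] −1/24 = -1/24
S = 1/24
C² = P²·S² = 2/21 ; C = +0.308607

+√(2/21) = +0.308607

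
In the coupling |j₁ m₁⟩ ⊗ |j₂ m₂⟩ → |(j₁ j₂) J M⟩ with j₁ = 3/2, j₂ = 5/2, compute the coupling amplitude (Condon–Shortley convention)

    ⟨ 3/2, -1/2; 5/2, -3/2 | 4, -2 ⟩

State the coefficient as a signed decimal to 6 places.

j₁+j₂−J=0  J+j₁−j₂=3  J−j₁+j₂=5  j₁+j₂+J+1=9
(j₁±m₁, j₂±m₂, J±M) = (1,2,1,4,2,6)
P² = 8640/7
sum k=0..0:
  [0] +1/48 = 1/48
S = 1/48
C² = P²·S² = 15/28 ; C = +0.731925

+0.731925  (= +√(15/28))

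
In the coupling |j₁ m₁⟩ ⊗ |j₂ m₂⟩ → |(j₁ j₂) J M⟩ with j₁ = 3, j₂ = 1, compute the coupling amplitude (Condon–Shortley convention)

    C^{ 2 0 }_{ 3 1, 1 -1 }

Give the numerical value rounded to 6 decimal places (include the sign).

√[5·2!4!0!/7! · 4!2!0!2!2!2!] = √(128/7)
  +(−1)^0/∏(0,2,2,0,2,0)! = 1/8  (running 1/8)
⟨..|..⟩ = √(128/7)·(1/8) = +0.534522

+√(2/7) = +0.534522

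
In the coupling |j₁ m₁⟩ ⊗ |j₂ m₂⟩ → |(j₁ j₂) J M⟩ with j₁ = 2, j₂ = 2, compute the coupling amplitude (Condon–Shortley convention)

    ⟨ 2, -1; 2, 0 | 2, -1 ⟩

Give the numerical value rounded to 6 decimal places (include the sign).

-0.267261

√[5·2!2!2!/7! · 1!3!2!2!1!3!] = √(8/7)
  +(−1)^1/∏(1,1,2,1,0,1)! = -1/2  (running -1/2)
  +(−1)^2/∏(2,0,1,0,1,2)! = 1/4  (running -1/4)
⟨..|..⟩ = √(8/7)·(-1/4) = -0.267261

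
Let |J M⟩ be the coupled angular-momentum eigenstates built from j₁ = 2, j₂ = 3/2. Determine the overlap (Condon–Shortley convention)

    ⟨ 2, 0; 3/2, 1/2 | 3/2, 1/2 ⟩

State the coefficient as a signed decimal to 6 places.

j₁+j₂−J=2  J+j₁−j₂=2  J−j₁+j₂=1  j₁+j₂+J+1=6
(j₁±m₁, j₂±m₂, J±M) = (2,2,2,1,2,1)
P² = 16/45
sum k=1..2:
  [1] −1/1 = -1
  [2] +1/4 = 1/4
S = -3/4
C² = P²·S² = 1/5 ; C = -0.447214

-0.447214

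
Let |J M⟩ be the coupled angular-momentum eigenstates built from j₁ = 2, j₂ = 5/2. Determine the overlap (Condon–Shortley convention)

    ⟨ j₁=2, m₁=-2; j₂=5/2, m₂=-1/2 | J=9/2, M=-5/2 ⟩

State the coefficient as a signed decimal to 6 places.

+0.527046

triangle: 0!·4!·5!/10! = 2880/3628800
(j±m)!: 0!·4!·2!·3!·2!·7! = 2903040
prefactor² = (2J+1)·Δ·N² = 23040
  k=0: +1/(0!·0!·4!·2!·0!·3!) = 1/288
Σ = 1/288  ⇒  CG² = 23040·1/288² = 5/18
CG = +√(5/18) = +0.527046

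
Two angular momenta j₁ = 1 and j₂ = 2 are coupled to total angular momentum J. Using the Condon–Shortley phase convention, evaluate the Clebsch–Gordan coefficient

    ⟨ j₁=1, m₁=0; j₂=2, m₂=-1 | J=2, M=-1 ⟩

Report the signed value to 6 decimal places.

j₁+j₂−J=1  J+j₁−j₂=1  J−j₁+j₂=3  j₁+j₂+J+1=6
(j₁±m₁, j₂±m₂, J±M) = (1,1,1,3,1,3)
P² = 3/2
sum k=0..1:
  [0] +1/2 = 1/2
  [1] −1/6 = -1/6
S = 1/3
C² = P²·S² = 1/6 ; C = +0.408248

+0.408248  (= +√(1/6))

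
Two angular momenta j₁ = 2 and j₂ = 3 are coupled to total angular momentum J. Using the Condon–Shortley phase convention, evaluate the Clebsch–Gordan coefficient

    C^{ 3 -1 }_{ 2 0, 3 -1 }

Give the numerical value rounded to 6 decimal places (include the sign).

-0.387298

√[7·2!2!4!/9! · 2!2!2!4!2!4!] = √(256/15)
  +(−1)^0/∏(0,2,2,2,0,2)! = 1/16  (running 1/16)
  +(−1)^1/∏(1,1,1,1,1,3)! = -1/6  (running -5/48)
  +(−1)^2/∏(2,0,0,0,2,4)! = 1/96  (running -3/32)
⟨..|..⟩ = √(256/15)·(-3/32) = -0.387298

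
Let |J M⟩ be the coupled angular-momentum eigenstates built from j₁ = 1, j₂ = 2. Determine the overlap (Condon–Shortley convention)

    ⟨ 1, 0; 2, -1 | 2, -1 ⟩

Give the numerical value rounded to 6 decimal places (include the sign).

+√(1/6) = +0.408248

triangle: 1!×1!×3!/6! = 6/720
(j±m)!: 1!×1!×1!×3!×1!×3! = 36
prefactor² = (2J+1)×Δ×N² = 3/2
  k=0: +1/(0!×1!×1!×1!×0!×2!) = 1/2
  k=1: −1/(1!×0!×0!×0!×1!×3!) = -1/6
Σ = 1/3  ⇒  CG² = 3/2×1/3² = 1/6
CG = +√(1/6) = +0.408248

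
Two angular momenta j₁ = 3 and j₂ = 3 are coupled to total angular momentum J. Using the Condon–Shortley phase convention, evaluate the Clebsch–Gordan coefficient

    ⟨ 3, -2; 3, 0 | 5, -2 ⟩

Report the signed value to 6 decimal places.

triangle: 1!·5!·5!/12! = 14400/479001600
(j±m)!: 1!·5!·3!·3!·3!·7! = 130636800
prefactor² = (2J+1)·Δ·N² = 43200
  k=0: +1/(0!·1!·5!·3!·0!·2!) = 1/1440
  k=1: −1/(1!·0!·4!·2!·1!·3!) = -1/288
Σ = -1/360  ⇒  CG² = 43200·(-1/360)² = 1/3
CG = −√(1/3) = -0.577350

-0.577350  (= −√(1/3))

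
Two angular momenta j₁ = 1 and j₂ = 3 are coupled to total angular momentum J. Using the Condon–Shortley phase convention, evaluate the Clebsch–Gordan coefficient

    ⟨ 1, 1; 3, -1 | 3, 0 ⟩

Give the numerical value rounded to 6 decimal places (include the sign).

√[7·1!1!5!/8! · 2!0!2!4!3!3!] = √(72)
  +(−1)^0/∏(0,1,0,2,1,3)! = 1/12  (running 1/12)
⟨..|..⟩ = √(72)·(1/12) = +0.707107

+√(1/2) ≈ +0.707107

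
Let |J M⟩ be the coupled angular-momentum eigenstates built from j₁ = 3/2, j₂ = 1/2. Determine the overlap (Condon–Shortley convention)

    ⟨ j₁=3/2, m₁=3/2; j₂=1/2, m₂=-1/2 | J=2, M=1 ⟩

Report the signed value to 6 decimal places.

+√(1/4) = +0.500000

j₁+j₂−J=0  J+j₁−j₂=3  J−j₁+j₂=1  j₁+j₂+J+1=5
(j₁±m₁, j₂±m₂, J±M) = (3,0,0,1,3,1)
P² = 9
sum k=0..0:
  [0] +1/6 = 1/6
S = 1/6
C² = P²·S² = 1/4 ; C = +0.500000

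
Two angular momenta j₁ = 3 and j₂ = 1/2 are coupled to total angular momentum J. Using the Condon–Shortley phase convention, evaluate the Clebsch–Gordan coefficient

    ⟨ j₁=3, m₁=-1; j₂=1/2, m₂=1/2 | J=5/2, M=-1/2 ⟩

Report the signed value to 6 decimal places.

triangle: 1!×5!×0!/7! = 120/5040
(j±m)!: 2!×4!×1!×0!×2!×3! = 576
prefactor² = (2J+1)×Δ×N² = 576/7
  k=1: −1/(1!×0!×3!×0!×2!×0!) = -1/12
Σ = -1/12  ⇒  CG² = 576/7×(-1/12)² = 4/7
CG = −√(4/7) = -0.755929

−√(4/7) ≈ -0.755929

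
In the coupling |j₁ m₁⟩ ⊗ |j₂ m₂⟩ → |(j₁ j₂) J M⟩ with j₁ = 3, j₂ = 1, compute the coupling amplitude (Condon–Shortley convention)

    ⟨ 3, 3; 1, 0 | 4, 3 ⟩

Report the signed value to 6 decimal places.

+√(1/4) ≈ +0.500000

triangle: 0!·6!·2!/9! = 1440/362880
(j±m)!: 6!·0!·1!·1!·7!·1! = 3628800
prefactor² = (2J+1)·Δ·N² = 129600
  k=0: +1/(0!·0!·0!·1!·6!·1!) = 1/720
Σ = 1/720  ⇒  CG² = 129600·1/720² = 1/4
CG = +√(1/4) = +0.500000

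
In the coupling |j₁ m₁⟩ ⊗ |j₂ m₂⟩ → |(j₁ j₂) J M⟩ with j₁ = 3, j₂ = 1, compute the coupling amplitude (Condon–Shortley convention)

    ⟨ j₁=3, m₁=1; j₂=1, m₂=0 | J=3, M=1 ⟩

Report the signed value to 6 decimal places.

+√(1/12) = +0.288675

√[7·1!5!1!/8! · 4!2!1!1!4!2!] = √(48)
  +(−1)^0/∏(0,1,2,1,3,0)! = 1/12  (running 1/12)
  +(−1)^1/∏(1,0,1,0,4,1)! = -1/24  (running 1/24)
⟨..|..⟩ = √(48)·(1/24) = +0.288675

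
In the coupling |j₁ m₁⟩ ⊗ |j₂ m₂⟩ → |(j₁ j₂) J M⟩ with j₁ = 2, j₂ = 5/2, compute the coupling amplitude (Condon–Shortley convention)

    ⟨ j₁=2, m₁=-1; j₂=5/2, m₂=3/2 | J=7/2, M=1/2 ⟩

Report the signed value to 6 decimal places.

√[8·1!3!4!/9! · 1!3!4!1!4!3!] = √(2304/35)
  +(−1)^0/∏(0,1,3,4,0,0)! = 1/144  (running 1/144)
  +(−1)^1/∏(1,0,2,3,1,1)! = -1/12  (running -11/144)
⟨..|..⟩ = √(2304/35)·(-11/144) = -0.619780

−√(121/315) ≈ -0.619780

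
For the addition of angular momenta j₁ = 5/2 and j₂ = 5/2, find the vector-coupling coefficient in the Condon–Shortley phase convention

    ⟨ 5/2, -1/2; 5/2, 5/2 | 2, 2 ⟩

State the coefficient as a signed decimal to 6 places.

j₁+j₂−J=3  J+j₁−j₂=2  J−j₁+j₂=2  j₁+j₂+J+1=8
(j₁±m₁, j₂±m₂, J±M) = (2,3,5,0,4,0)
P² = 720/7
sum k=3..3:
  [3] −1/24 = -1/24
S = -1/24
C² = P²·S² = 5/28 ; C = -0.422577

−√(5/28) = -0.422577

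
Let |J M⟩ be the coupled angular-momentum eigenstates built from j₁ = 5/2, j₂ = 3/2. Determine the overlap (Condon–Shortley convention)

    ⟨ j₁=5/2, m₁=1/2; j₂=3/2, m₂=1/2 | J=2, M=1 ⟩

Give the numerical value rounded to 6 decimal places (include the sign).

j₁+j₂−J=2  J+j₁−j₂=3  J−j₁+j₂=1  j₁+j₂+J+1=7
(j₁±m₁, j₂±m₂, J±M) = (3,2,2,1,3,1)
P² = 12/7
sum k=1..2:
  [1] −1/2 = -1/2
  [2] +1/12 = 1/12
S = -5/12
C² = P²·S² = 25/84 ; C = -0.545545

−√(25/84) = -0.545545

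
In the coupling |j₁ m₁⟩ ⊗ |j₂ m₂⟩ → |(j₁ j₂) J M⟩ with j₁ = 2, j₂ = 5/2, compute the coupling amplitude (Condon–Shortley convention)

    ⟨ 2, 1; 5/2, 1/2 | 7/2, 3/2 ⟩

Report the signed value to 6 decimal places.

+√(2/21) = +0.308607

j₁+j₂−J=1  J+j₁−j₂=3  J−j₁+j₂=4  j₁+j₂+J+1=9
(j₁±m₁, j₂±m₂, J±M) = (3,1,3,2,5,2)
P² = 384/7
sum k=0..1:
  [0] +1/12 = 1/12
  [1] −1/24 = -1/24
S = 1/24
C² = P²·S² = 2/21 ; C = +0.308607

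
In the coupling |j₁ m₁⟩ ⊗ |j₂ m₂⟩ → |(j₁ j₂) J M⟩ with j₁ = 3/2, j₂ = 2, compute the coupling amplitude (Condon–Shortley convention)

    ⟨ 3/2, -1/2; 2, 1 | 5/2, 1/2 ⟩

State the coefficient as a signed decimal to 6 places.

j₁+j₂−J=1  J+j₁−j₂=2  J−j₁+j₂=3  j₁+j₂+J+1=7
(j₁±m₁, j₂±m₂, J±M) = (1,2,3,1,3,2)
P² = 72/35
sum k=0..1:
  [0] +1/12 = 1/12
  [1] −1/2 = -1/2
S = -5/12
C² = P²·S² = 5/14 ; C = -0.597614

-0.597614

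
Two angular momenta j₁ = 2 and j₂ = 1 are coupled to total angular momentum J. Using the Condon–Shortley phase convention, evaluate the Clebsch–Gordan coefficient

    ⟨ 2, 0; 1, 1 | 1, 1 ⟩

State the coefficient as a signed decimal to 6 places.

j₁+j₂−J=2  J+j₁−j₂=2  J−j₁+j₂=0  j₁+j₂+J+1=5
(j₁±m₁, j₂±m₂, J±M) = (2,2,2,0,2,0)
P² = 8/5
sum k=2..2:
  [2] +1/4 = 1/4
S = 1/4
C² = P²·S² = 1/10 ; C = +0.316228

+√(1/10) ≈ +0.316228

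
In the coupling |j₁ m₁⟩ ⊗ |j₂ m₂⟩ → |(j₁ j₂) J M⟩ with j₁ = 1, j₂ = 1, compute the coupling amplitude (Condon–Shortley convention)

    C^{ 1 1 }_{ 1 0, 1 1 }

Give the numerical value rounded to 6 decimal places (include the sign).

−√(1/2) = -0.707107

j₁+j₂−J=1  J+j₁−j₂=1  J−j₁+j₂=1  j₁+j₂+J+1=4
(j₁±m₁, j₂±m₂, J±M) = (1,1,2,0,2,0)
P² = 1/2
sum k=1..1:
  [1] −1/1 = -1
S = -1
C² = P²·S² = 1/2 ; C = -0.707107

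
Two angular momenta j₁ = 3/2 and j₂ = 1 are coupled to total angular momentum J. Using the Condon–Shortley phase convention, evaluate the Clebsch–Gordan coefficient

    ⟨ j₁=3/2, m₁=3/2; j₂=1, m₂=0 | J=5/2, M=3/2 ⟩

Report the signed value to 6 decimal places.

j₁+j₂−J=0  J+j₁−j₂=3  J−j₁+j₂=2  j₁+j₂+J+1=6
(j₁±m₁, j₂±m₂, J±M) = (3,0,1,1,4,1)
P² = 72/5
sum k=0..0:
  [0] +1/6 = 1/6
S = 1/6
C² = P²·S² = 2/5 ; C = +0.632456

+0.632456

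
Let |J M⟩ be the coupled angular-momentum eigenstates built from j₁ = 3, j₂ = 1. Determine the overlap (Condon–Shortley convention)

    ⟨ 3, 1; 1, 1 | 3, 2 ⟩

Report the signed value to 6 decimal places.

√[7·1!5!1!/8! · 4!2!2!0!5!1!] = √(240)
  +(−1)^1/∏(1,0,1,1,4,0)! = -1/24  (running -1/24)
⟨..|..⟩ = √(240)·(-1/24) = -0.645497

-0.645497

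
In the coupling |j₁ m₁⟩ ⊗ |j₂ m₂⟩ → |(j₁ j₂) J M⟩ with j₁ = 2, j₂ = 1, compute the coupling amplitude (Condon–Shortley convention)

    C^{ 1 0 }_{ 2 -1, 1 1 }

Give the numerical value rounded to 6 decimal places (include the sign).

√[3·2!2!0!/5! · 1!3!2!0!1!1!] = √(6/5)
  +(−1)^2/∏(2,0,1,0,1,0)! = 1/2  (running 1/2)
⟨..|..⟩ = √(6/5)·(1/2) = +0.547723

+0.547723  (= +√(3/10))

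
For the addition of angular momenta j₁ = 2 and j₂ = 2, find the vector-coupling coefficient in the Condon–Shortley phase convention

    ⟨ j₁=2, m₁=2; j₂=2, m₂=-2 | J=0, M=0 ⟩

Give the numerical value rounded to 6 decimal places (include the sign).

triangle: 4!×0!×0!/5! = 24/120
(j±m)!: 4!×0!×0!×4!×0!×0! = 576
prefactor² = (2J+1)×Δ×N² = 576/5
  k=0: +1/(0!×4!×0!×0!×0!×0!) = 1/24
Σ = 1/24  ⇒  CG² = 576/5×1/24² = 1/5
CG = +√(1/5) = +0.447214

+√(1/5) = +0.447214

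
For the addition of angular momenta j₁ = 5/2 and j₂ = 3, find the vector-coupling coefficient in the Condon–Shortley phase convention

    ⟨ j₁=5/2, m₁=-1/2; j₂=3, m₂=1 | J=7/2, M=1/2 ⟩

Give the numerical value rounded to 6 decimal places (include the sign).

triangle: 2!·3!·4!/10! = 288/3628800
(j±m)!: 2!·3!·4!·2!·4!·3! = 82944
prefactor² = (2J+1)·Δ·N² = 9216/175
  k=0: +1/(0!·2!·3!·4!·0!·0!) = 1/288
  k=1: −1/(1!·1!·2!·3!·1!·1!) = -1/12
  k=2: +1/(2!·0!·1!·2!·2!·2!) = 1/16
Σ = -5/288  ⇒  CG² = 9216/175·(-5/288)² = 1/63
CG = −√(1/63) = -0.125988

-0.125988  (= −√(1/63))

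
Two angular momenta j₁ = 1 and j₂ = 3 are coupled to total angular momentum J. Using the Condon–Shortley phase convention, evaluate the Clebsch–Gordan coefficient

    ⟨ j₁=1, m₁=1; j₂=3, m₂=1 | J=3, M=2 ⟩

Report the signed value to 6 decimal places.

√[7·1!1!5!/8! · 2!0!4!2!5!1!] = √(240)
  +(−1)^0/∏(0,1,0,4,1,1)! = 1/24  (running 1/24)
⟨..|..⟩ = √(240)·(1/24) = +0.645497

+0.645497  (= +√(5/12))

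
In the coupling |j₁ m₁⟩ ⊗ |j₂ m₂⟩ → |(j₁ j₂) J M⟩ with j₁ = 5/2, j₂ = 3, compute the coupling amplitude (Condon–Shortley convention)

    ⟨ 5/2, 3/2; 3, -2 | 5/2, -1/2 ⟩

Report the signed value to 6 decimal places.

√[6·3!2!3!/9! · 4!1!1!5!2!3!] = √(288/7)
  +(−1)^0/∏(0,3,1,1,1,2)! = 1/12  (running 1/12)
  +(−1)^1/∏(1,2,0,0,2,3)! = -1/24  (running 1/24)
⟨..|..⟩ = √(288/7)·(1/24) = +0.267261

+0.267261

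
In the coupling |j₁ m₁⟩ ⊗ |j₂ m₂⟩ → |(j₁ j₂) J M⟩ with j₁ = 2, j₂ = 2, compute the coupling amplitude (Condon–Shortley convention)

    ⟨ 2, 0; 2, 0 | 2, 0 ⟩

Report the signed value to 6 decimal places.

triangle: 2!*2!*2!/7! = 8/5040
(j±m)!: 2!*2!*2!*2!*2!*2! = 64
prefactor² = (2J+1)*Δ*N² = 32/63
  k=0: +1/(0!*2!*2!*2!*0!*0!) = 1/8
  k=1: −1/(1!*1!*1!*1!*1!*1!) = -1
  k=2: +1/(2!*0!*0!*0!*2!*2!) = 1/8
Σ = -3/4  ⇒  CG² = 32/63*(-3/4)² = 2/7
CG = −√(2/7) = -0.534522

−√(2/7) ≈ -0.534522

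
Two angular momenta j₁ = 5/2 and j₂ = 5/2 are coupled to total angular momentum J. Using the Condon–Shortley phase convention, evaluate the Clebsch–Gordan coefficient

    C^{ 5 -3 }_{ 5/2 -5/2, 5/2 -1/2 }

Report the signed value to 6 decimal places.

+√(2/9) ≈ +0.471405

j₁+j₂−J=0  J+j₁−j₂=5  J−j₁+j₂=5  j₁+j₂+J+1=11
(j₁±m₁, j₂±m₂, J±M) = (0,5,2,3,2,8)
P² = 460800
sum k=0..0:
  [0] +1/1440 = 1/1440
S = 1/1440
C² = P²·S² = 2/9 ; C = +0.471405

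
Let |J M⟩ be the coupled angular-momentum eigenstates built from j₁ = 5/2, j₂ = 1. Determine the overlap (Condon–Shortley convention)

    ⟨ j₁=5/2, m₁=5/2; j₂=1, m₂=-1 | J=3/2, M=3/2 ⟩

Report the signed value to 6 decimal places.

triangle: 2!*3!*0!/6! = 12/720
(j±m)!: 5!*0!*0!*2!*3!*0! = 1440
prefactor² = (2J+1)*Δ*N² = 96
  k=0: +1/(0!*2!*0!*0!*3!*0!) = 1/12
Σ = 1/12  ⇒  CG² = 96*1/12² = 2/3
CG = +√(2/3) = +0.816497

+√(2/3) = +0.816497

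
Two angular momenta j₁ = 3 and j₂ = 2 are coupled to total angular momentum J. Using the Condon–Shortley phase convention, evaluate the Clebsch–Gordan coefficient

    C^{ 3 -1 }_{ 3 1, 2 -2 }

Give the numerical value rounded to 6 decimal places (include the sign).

+0.632456  (= +√(2/5))

triangle: 2!×4!×2!/9! = 96/362880
(j±m)!: 4!×2!×0!×4!×2!×4! = 55296
prefactor² = (2J+1)×Δ×N² = 512/5
  k=0: +1/(0!×2!×2!×0!×2!×2!) = 1/16
Σ = 1/16  ⇒  CG² = 512/5×1/16² = 2/5
CG = +√(2/5) = +0.632456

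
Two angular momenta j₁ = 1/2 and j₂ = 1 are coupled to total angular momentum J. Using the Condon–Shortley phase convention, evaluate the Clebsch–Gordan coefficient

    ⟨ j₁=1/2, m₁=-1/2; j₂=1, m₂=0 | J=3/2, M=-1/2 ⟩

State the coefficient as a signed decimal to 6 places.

+√(2/3) = +0.816497

triangle: 0!*1!*2!/4! = 2/24
(j±m)!: 0!*1!*1!*1!*1!*2! = 2
prefactor² = (2J+1)*Δ*N² = 2/3
  k=0: +1/(0!*0!*1!*1!*0!*1!) = 1
Σ = 1  ⇒  CG² = 2/3*1² = 2/3
CG = +√(2/3) = +0.816497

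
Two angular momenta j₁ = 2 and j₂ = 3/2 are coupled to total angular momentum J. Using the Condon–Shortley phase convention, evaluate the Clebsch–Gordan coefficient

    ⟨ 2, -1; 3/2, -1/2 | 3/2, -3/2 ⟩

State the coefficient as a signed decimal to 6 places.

-0.632456

√[4·2!2!1!/6! · 1!3!1!2!0!3!] = √(8/5)
  +(−1)^1/∏(1,1,2,0,0,1)! = -1/2  (running -1/2)
⟨..|..⟩ = √(8/5)·(-1/2) = -0.632456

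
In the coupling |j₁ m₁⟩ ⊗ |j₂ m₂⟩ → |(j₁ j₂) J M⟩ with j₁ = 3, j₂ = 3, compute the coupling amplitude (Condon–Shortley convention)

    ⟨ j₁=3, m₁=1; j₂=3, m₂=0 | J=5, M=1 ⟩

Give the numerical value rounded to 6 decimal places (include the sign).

+0.345033

j₁+j₂−J=1  J+j₁−j₂=5  J−j₁+j₂=5  j₁+j₂+J+1=12
(j₁±m₁, j₂±m₂, J±M) = (4,2,3,3,6,4)
P² = 69120/7
sum k=0..1:
  [0] +1/144 = 1/144
  [1] −1/288 = -1/288
S = 1/288
C² = P²·S² = 5/42 ; C = +0.345033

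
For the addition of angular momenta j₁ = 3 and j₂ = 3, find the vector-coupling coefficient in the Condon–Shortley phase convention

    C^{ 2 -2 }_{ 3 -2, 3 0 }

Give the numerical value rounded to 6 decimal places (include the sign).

√[5·4!2!2!/9! · 1!5!3!3!0!4!] = √(960/7)
  +(−1)^3/∏(3,1,2,0,0,2)! = -1/24  (running -1/24)
⟨..|..⟩ = √(960/7)·(-1/24) = -0.487950

-0.487950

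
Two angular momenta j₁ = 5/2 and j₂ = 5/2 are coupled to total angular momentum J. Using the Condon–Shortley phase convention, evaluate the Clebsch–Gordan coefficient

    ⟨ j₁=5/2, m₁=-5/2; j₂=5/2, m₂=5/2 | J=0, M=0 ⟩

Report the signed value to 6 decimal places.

−√(1/6) ≈ -0.408248

√[1·5!0!0!/6! · 0!5!5!0!0!0!] = √(2400)
  +(−1)^5/∏(5,0,0,0,0,0)! = -1/120  (running -1/120)
⟨..|..⟩ = √(2400)·(-1/120) = -0.408248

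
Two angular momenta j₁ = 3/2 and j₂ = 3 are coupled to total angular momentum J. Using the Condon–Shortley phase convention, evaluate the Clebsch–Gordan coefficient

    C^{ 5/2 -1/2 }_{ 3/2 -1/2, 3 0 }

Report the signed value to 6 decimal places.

j₁+j₂−J=2  J+j₁−j₂=1  J−j₁+j₂=4  j₁+j₂+J+1=8
(j₁±m₁, j₂±m₂, J±M) = (1,2,3,3,2,3)
P² = 216/35
sum k=1..2:
  [1] −1/4 = -1/4
  [2] +1/12 = 1/12
S = -1/6
C² = P²·S² = 6/35 ; C = -0.414039

−√(6/35) ≈ -0.414039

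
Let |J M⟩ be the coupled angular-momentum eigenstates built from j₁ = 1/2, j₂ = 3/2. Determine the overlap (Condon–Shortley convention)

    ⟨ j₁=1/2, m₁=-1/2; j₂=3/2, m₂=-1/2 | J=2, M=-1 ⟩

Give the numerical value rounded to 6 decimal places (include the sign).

triangle: 0!·1!·3!/5! = 6/120
(j±m)!: 0!·1!·1!·2!·1!·3! = 12
prefactor² = (2J+1)·Δ·N² = 3
  k=0: +1/(0!·0!·1!·1!·0!·2!) = 1/2
Σ = 1/2  ⇒  CG² = 3·1/2² = 3/4
CG = +√(3/4) = +0.866025

+0.866025  (= +√(3/4))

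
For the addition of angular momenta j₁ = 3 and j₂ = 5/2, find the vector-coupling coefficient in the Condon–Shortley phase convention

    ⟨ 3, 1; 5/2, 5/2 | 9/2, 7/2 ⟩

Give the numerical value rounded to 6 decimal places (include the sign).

j₁+j₂−J=1  J+j₁−j₂=5  J−j₁+j₂=4  j₁+j₂+J+1=11
(j₁±m₁, j₂±m₂, J±M) = (4,2,5,0,8,1)
P² = 1843200/11
sum k=1..1:
  [1] −1/576 = -1/576
S = -1/576
C² = P²·S² = 50/99 ; C = -0.710669

−√(50/99) = -0.710669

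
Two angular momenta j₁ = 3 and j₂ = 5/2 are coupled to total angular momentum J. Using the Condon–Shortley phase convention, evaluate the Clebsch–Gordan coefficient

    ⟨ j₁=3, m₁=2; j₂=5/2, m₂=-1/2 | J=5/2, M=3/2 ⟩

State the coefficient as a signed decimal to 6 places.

triangle: 3!·3!·2!/9! = 72/362880
(j±m)!: 5!·1!·2!·3!·4!·1! = 34560
prefactor² = (2J+1)·Δ·N² = 288/7
  k=0: +1/(0!·3!·1!·2!·2!·0!) = 1/24
  k=1: −1/(1!·2!·0!·1!·3!·1!) = -1/12
Σ = -1/24  ⇒  CG² = 288/7·(-1/24)² = 1/14
CG = −√(1/14) = -0.267261

−√(1/14) = -0.267261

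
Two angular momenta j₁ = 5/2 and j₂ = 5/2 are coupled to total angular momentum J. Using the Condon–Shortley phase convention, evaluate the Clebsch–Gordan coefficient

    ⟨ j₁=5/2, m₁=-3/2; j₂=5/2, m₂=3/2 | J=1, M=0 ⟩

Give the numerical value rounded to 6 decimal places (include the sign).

-0.358569

j₁+j₂−J=4  J+j₁−j₂=1  J−j₁+j₂=1  j₁+j₂+J+1=7
(j₁±m₁, j₂±m₂, J±M) = (1,4,4,1,1,1)
P² = 288/35
sum k=3..4:
  [3] −1/6 = -1/6
  [4] +1/24 = 1/24
S = -1/8
C² = P²·S² = 9/70 ; C = -0.358569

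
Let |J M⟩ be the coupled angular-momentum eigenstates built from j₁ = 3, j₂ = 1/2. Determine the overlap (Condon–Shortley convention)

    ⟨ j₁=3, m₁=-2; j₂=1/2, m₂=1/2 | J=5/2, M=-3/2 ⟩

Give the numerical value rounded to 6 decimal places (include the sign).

−√(5/7) ≈ -0.845154

√[6·1!5!0!/7! · 1!5!1!0!1!4!] = √(2880/7)
  +(−1)^1/∏(1,0,4,0,1,0)! = -1/24  (running -1/24)
⟨..|..⟩ = √(2880/7)·(-1/24) = -0.845154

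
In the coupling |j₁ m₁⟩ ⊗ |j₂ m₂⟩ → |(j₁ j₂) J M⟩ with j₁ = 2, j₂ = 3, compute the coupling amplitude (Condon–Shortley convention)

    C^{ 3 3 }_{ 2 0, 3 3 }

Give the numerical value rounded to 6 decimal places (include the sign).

triangle: 2!*2!*4!/9! = 96/362880
(j±m)!: 2!*2!*6!*0!*6!*0! = 2073600
prefactor² = (2J+1)*Δ*N² = 3840
  k=2: +1/(2!*0!*0!*4!*2!*0!) = 1/96
Σ = 1/96  ⇒  CG² = 3840*1/96² = 5/12
CG = +√(5/12) = +0.645497

+0.645497  (= +√(5/12))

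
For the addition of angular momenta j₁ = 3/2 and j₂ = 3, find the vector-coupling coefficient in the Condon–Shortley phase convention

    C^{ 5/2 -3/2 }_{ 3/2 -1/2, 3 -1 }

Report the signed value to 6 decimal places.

√[6·2!1!4!/8! · 1!2!2!4!1!4!] = √(576/35)
  +(−1)^1/∏(1,1,1,1,0,3)! = -1/6  (running -1/6)
  +(−1)^2/∏(2,0,0,0,1,4)! = 1/48  (running -7/48)
⟨..|..⟩ = √(576/35)·(-7/48) = -0.591608

-0.591608  (= −√(7/20))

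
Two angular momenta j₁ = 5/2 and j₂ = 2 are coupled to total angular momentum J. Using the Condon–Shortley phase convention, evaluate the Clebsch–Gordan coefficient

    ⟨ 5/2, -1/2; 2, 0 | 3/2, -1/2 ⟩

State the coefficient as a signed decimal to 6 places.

triangle: 3!×2!×1!/7! = 12/5040
(j±m)!: 2!×3!×2!×2!×1!×2! = 96
prefactor² = (2J+1)×Δ×N² = 32/35
  k=1: −1/(1!×2!×2!×1!×0!×0!) = -1/4
  k=2: +1/(2!×1!×1!×0!×1!×1!) = 1/2
Σ = 1/4  ⇒  CG² = 32/35×1/4² = 2/35
CG = +√(2/35) = +0.239046

+0.239046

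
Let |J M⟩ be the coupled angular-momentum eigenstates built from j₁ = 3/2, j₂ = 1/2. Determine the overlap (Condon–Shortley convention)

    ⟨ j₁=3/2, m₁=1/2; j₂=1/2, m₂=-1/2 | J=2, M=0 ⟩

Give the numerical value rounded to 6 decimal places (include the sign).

j₁+j₂−J=0  J+j₁−j₂=3  J−j₁+j₂=1  j₁+j₂+J+1=5
(j₁±m₁, j₂±m₂, J±M) = (2,1,0,1,2,2)
P² = 2
sum k=0..0:
  [0] +1/2 = 1/2
S = 1/2
C² = P²·S² = 1/2 ; C = +0.707107

+0.707107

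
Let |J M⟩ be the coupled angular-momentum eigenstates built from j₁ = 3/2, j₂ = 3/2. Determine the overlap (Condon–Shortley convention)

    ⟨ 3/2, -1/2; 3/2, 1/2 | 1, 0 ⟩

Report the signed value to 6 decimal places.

triangle: 2!·1!·1!/5! = 2/120
(j±m)!: 1!·2!·2!·1!·1!·1! = 4
prefactor² = (2J+1)·Δ·N² = 1/5
  k=1: −1/(1!·1!·1!·1!·0!·0!) = -1
  k=2: +1/(2!·0!·0!·0!·1!·1!) = 1/2
Σ = -1/2  ⇒  CG² = 1/5·(-1/2)² = 1/20
CG = −√(1/20) = -0.223607

−√(1/20) ≈ -0.223607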